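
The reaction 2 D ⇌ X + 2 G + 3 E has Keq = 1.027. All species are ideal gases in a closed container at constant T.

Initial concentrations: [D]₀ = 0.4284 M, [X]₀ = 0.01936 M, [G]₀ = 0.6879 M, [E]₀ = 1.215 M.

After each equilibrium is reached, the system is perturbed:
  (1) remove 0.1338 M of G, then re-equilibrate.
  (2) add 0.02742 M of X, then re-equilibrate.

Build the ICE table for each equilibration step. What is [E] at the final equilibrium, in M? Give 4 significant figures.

Q₀ = 0.08953 vs Keq = 1.027 ⇒ Q<K, forward
Step 1:
                    D           X           G           E
  Initial      0.4284     0.01936      0.6879       1.215
  Change      -0.1006      0.0503      0.1006      0.1509
  Equil        0.3278     0.06966      0.7885       1.366
  solve Keq expr → x = 0.0503; check Q = 1.027
Then remove 0.1338 M of G.
Step 2:
                    D           X           G           E
  Initial      0.3278     0.06966      0.6547       1.366
  Change     -0.01929    0.009644     0.01929     0.02893
  Equil        0.3085      0.0793       0.674       1.395
  solve Keq expr → x = 0.009644; check Q = 1.027
Then add 0.02742 M of X.
Step 3:
                    D           X           G           E
  Initial      0.3085      0.1067       0.674       1.395
  Change      0.01701   -0.008507    -0.01701    -0.02552
  Equil        0.3255     0.09821       0.657       1.369
  solve Keq expr → x = -0.008507; check Q = 1.027

[E]_eq = 1.369 M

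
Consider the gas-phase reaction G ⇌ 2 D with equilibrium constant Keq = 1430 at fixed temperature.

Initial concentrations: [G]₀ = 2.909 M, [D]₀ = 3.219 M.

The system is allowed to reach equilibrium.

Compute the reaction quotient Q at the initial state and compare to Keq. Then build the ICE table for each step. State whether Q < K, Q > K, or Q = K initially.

Q₀ = 3.562; Q < K (proceeds forward)

Q₀ = 3.562 vs Keq = 1430 ⇒ Q<K, forward
Step 1:
                   G          D
  Initial      2.909      3.219
  Change      -2.853      5.707
  Equil      0.05571      8.926
  solve Keq expr → x = 2.853; check Q = 1430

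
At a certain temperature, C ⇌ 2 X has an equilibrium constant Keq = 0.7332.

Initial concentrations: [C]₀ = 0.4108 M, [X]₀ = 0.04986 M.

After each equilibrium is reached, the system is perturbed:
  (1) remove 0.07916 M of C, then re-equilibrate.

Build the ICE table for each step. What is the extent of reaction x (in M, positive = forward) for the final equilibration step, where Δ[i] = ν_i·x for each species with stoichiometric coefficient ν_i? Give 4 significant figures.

Q₀ = 0.006052 vs Keq = 0.7332 ⇒ Q<K, forward
Step 1:
                    C           X
  I            0.4108     0.04986
  C           -0.1805       0.361
  E            0.2303      0.4109
  solve Keq expr → x = 0.1805; check Q = 0.7332
Then remove 0.07916 M of C.
Step 2:
                    C           X
  I            0.1511      0.4109
  C           0.02551    -0.05103
  E            0.1766      0.3599
  solve Keq expr → x = -0.02551; check Q = 0.7332

x = -0.02551 M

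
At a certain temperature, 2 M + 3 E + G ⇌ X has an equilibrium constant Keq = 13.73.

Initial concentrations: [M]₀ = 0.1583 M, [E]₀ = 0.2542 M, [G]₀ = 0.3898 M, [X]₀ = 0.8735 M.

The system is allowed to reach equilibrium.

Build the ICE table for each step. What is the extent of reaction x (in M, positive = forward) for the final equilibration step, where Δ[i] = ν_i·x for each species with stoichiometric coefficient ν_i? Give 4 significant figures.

Q₀ = 5444 vs Keq = 13.73 ⇒ Q>K, reverse
Step 1:
                    M           E           G           X
  init         0.1583      0.2542      0.3898      0.8735
  Δ            0.3236      0.4854      0.1618     -0.1618
  eq           0.4819      0.7396      0.5516      0.7117
  solve Keq expr → x = -0.1618; check Q = 13.73

x = -0.1618 M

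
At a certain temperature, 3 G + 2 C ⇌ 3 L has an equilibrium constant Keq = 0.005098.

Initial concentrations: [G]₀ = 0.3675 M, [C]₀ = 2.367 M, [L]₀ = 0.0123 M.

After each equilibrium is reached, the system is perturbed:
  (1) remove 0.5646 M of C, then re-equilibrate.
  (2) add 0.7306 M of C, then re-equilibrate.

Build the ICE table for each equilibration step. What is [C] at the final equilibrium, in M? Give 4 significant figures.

[C]_eq = 2.48 M

Q₀ = 6.6919e-06 vs Keq = 0.005098 ⇒ Q<K, forward
Step 1:
                  G         C         L
  Initial    0.3675     2.367    0.0123
  Change   -0.07564  -0.05043   0.07564
  Equil      0.2919     2.317   0.08794
  solve Keq expr → x = 0.02521; check Q = 0.005098
Then remove 0.5646 M of C.
Step 2:
                  G         C         L
  Initial    0.2919     1.752   0.08794
  Change    0.01177  0.007848  -0.01177
  Equil      0.3036      1.76   0.07617
  solve Keq expr → x = -0.003924; check Q = 0.005098
Then add 0.7306 M of C.
Step 3:
                  G         C         L
  Initial    0.3036      2.49   0.07617
  Change   -0.01489 -0.009927   0.01489
  Equil      0.2887      2.48   0.09106
  solve Keq expr → x = 0.004963; check Q = 0.005098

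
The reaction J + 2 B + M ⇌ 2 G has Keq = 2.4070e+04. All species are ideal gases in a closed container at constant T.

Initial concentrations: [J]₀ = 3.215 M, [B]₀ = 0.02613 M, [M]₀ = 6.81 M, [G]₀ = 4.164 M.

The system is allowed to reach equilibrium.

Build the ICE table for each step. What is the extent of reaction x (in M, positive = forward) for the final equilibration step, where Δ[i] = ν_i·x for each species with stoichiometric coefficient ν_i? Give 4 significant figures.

x = 0.01018 M

Q₀ = 1160 vs Keq = 2.4070e+04 ⇒ Q<K, forward
Step 1:
                    J           B           M           G
  Initial       3.215     0.02613        6.81       4.164
  Change     -0.01018    -0.02035    -0.01018     0.02035
  Equil         3.205    0.005777         6.8       4.184
  solve Keq expr → x = 0.01018; check Q = 2.4070e+04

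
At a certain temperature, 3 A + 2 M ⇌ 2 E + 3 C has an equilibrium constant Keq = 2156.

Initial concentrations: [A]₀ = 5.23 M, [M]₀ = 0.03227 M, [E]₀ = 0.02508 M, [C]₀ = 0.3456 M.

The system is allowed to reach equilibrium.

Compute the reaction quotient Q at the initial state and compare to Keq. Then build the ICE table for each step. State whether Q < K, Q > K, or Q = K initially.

Q₀ = 1.7429e-04 vs Keq = 2156 ⇒ Q<K, forward
Step 1:
                   A          M          E          C
  Initial       5.23    0.03227    0.02508     0.3456
  Change    -0.04837   -0.03224    0.03224    0.04837
  Equil        5.182 2.5882e-05    0.05732      0.394
  solve Keq expr → x = 0.01612; check Q = 2156

Q₀ = 1.7429e-04; Q < K (proceeds forward)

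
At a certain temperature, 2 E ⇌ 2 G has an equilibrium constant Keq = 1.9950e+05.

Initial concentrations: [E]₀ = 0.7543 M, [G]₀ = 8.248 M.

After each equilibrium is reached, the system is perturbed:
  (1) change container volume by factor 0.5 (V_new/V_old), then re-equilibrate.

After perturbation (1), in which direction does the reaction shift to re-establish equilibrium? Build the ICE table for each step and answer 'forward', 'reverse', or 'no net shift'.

Direction: no net shift

Q₀ = 119.6 vs Keq = 1.9950e+05 ⇒ Q<K, forward
Step 1:
                   E          G
  init        0.7543      8.248
  Δ          -0.7342     0.7342
  eq         0.02011      8.982
  solve Keq expr → x = 0.3671; check Q = 1.9950e+05
Then change container volume by factor 0.5 (V_new/V_old).
Step 2:
                   E          G
  init       0.04022      17.96
  Δ                0          0
  eq         0.04022      17.96
  solve Keq expr → x = 0; check Q = 1.9950e+05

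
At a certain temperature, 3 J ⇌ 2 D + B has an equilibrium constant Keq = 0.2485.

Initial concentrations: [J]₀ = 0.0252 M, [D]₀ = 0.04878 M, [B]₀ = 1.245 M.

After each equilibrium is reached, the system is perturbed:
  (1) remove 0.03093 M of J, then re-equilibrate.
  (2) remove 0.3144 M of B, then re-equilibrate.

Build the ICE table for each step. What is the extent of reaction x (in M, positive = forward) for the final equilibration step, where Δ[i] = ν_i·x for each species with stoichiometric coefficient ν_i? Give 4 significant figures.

Q₀ = 185.1 vs Keq = 0.2485 ⇒ Q>K, reverse
Step 1:
                  J         D         B
  Initial    0.0252   0.04878     1.245
  Change     0.0572  -0.03813  -0.01907
  Equil      0.0824   0.01065     1.226
  solve Keq expr → x = -0.01907; check Q = 0.2485
Then remove 0.03093 M of J.
Step 2:
                  J         D         B
  Initial   0.05147   0.01065     1.226
  Change   0.006532 -0.004354 -0.002177
  Equil       0.058  0.006294     1.224
  solve Keq expr → x = -0.002177; check Q = 0.2485
Then remove 0.3144 M of B.
Step 3:
                  J         D         B
  Initial     0.058  0.006294    0.9094
  Change  -0.001177 7.8476e-04 3.9238e-04
  Equil     0.05682  0.007079    0.9097
  solve Keq expr → x = 3.9238e-04; check Q = 0.2485

x = 3.9238e-04 M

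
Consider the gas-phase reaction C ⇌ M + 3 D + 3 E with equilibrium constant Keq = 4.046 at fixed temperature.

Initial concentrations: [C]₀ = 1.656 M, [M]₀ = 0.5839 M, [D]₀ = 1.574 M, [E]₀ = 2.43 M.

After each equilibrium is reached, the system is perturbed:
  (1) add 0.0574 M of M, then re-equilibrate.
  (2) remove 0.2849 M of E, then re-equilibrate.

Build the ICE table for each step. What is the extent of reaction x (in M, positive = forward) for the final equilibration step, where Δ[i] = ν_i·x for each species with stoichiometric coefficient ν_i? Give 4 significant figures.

x = 0.03053 M

Q₀ = 19.73 vs Keq = 4.046 ⇒ Q>K, reverse
Step 1:
                  C         M         D         E
  Initial     1.656    0.5839     1.574      2.43
  Change     0.1217   -0.1217    -0.365    -0.365
  Equil       1.778    0.4622     1.209     2.065
  solve Keq expr → x = -0.1217; check Q = 4.046
Then add 0.0574 M of M.
Step 2:
                  C         M         D         E
  Initial     1.778    0.5196     1.209     2.065
  Change   0.008126 -0.008126  -0.02438  -0.02438
  Equil       1.786    0.5115     1.185     2.041
  solve Keq expr → x = -0.008126; check Q = 4.046
Then remove 0.2849 M of E.
Step 3:
                  C         M         D         E
  Initial     1.786    0.5115     1.185     1.756
  Change   -0.03053   0.03053   0.09158   0.09158
  Equil       1.755     0.542     1.276     1.847
  solve Keq expr → x = 0.03053; check Q = 4.046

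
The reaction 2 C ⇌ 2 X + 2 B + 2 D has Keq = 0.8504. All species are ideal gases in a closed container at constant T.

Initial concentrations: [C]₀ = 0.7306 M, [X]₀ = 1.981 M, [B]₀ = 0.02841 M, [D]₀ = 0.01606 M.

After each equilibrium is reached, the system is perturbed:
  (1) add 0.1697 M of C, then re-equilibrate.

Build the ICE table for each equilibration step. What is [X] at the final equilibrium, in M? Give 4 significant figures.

[X]_eq = 2.393 M

Q₀ = 1.5305e-06 vs Keq = 0.8504 ⇒ Q<K, forward
Step 1:
                    C           X           B           D
  init         0.7306       1.981     0.02841     0.01606
  Δ           -0.3599      0.3599      0.3599      0.3599
  eq           0.3707       2.341      0.3883       0.376
  solve Keq expr → x = 0.18; check Q = 0.8504
Then add 0.1697 M of C.
Step 2:
                    C           X           B           D
  init         0.5404       2.341      0.3883       0.376
  Δ           -0.0518      0.0518      0.0518      0.0518
  eq           0.4886       2.393      0.4401      0.4278
  solve Keq expr → x = 0.0259; check Q = 0.8504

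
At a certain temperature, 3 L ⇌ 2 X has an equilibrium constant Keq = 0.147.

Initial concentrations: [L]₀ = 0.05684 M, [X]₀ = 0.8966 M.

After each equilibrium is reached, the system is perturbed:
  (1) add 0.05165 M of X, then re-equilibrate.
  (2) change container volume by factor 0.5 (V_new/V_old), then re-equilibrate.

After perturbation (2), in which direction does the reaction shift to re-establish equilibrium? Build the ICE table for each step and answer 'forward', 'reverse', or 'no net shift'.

Q₀ = 4378 vs Keq = 0.147 ⇒ Q>K, reverse
Step 1:
                    L           X
  Initial     0.05684      0.8966
  Change        0.849      -0.566
  Equil        0.9059      0.3306
  solve Keq expr → x = -0.283; check Q = 0.147
Then add 0.05165 M of X.
Step 2:
                    L           X
  Initial      0.9059      0.3822
  Change      0.04232    -0.02822
  Equil        0.9482       0.354
  solve Keq expr → x = -0.01411; check Q = 0.147
Then change container volume by factor 0.5 (V_new/V_old).
Step 3:
                    L           X
  Initial       1.896       0.708
  Change      -0.2041      0.1361
  Equil         1.692      0.8441
  solve Keq expr → x = 0.06803; check Q = 0.147

Direction: forward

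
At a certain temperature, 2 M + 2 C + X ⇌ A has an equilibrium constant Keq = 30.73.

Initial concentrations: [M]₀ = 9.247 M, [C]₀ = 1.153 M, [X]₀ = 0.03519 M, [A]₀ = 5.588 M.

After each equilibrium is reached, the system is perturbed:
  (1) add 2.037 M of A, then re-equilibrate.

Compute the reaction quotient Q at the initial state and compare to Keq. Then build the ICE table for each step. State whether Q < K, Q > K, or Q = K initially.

Q₀ = 1.397; Q < K (proceeds forward)

Q₀ = 1.397 vs Keq = 30.73 ⇒ Q<K, forward
Step 1:
                    M           C           X           A
  I             9.247       1.153     0.03519       5.588
  C           -0.0667     -0.0667    -0.03335     0.03335
  E              9.18       1.086    0.001839       5.621
  solve Keq expr → x = 0.03335; check Q = 30.73
Then add 2.037 M of A.
Step 2:
                    M           C           X           A
  I              9.18       1.086    0.001839       7.658
  C          0.001319    0.001319  6.5952e-04 -6.5952e-04
  E             9.182       1.088    0.002499       7.658
  solve Keq expr → x = -6.5952e-04; check Q = 30.73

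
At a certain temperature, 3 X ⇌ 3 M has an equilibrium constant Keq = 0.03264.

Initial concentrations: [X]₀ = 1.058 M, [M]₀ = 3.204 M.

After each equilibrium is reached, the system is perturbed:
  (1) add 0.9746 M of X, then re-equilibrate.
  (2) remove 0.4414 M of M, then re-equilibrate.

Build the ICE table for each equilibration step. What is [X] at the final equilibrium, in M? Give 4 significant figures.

[X]_eq = 3.634 M

Q₀ = 27.77 vs Keq = 0.03264 ⇒ Q>K, reverse
Step 1:
                   X          M
  init         1.058      3.204
  Δ            2.172     -2.172
  eq            3.23      1.032
  solve Keq expr → x = -0.7239; check Q = 0.03264
Then add 0.9746 M of X.
Step 2:
                   X          M
  init         4.204      1.032
  Δ           -0.236      0.236
  eq           3.968      1.268
  solve Keq expr → x = 0.07868; check Q = 0.03264
Then remove 0.4414 M of M.
Step 3:
                   X          M
  init         3.968     0.8268
  Δ          -0.3345     0.3345
  eq           3.634      1.161
  solve Keq expr → x = 0.1115; check Q = 0.03264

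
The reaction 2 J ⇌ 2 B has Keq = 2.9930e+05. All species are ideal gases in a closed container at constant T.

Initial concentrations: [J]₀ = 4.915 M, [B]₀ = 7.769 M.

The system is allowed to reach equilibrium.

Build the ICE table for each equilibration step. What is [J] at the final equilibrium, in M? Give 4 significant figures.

Q₀ = 2.499 vs Keq = 2.9930e+05 ⇒ Q<K, forward
Step 1:
                   J          B
  I            4.915      7.769
  C           -4.892      4.892
  E          0.02314      12.66
  solve Keq expr → x = 2.446; check Q = 2.9930e+05

[J]_eq = 0.02314 M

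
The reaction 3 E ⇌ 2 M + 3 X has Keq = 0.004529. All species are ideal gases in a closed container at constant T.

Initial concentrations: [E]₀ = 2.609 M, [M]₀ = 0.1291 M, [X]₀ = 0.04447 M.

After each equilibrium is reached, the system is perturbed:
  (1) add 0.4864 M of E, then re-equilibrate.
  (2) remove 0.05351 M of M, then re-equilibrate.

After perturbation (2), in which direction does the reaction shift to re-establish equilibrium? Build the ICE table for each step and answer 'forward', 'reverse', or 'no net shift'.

Q₀ = 8.2534e-08 vs Keq = 0.004529 ⇒ Q<K, forward
Step 1:
                   E          M          X
  I            2.609     0.1291    0.04447
  C          -0.5215     0.3476     0.5215
  E            2.088     0.4767     0.5659
  solve Keq expr → x = 0.1738; check Q = 0.004529
Then add 0.4864 M of E.
Step 2:
                   E          M          X
  I            2.574     0.4767     0.5659
  C         -0.07107    0.04738    0.07107
  E            2.503     0.5241      0.637
  solve Keq expr → x = 0.02369; check Q = 0.004529
Then remove 0.05351 M of M.
Step 3:
                   E          M          X
  I            2.503     0.4706      0.637
  C         -0.02502    0.01668    0.02502
  E            2.478     0.4873      0.662
  solve Keq expr → x = 0.00834; check Q = 0.004529

Direction: forward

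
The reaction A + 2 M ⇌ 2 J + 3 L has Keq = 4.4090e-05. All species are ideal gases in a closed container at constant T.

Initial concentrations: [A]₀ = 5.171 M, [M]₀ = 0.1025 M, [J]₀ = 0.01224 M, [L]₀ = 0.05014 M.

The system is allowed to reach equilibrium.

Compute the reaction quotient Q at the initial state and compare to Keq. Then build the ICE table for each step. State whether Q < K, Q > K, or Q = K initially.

Q₀ = 3.4761e-07 vs Keq = 4.4090e-05 ⇒ Q<K, forward
Step 1:
                   A          M          J          L
  init         5.171     0.1025    0.01224    0.05014
  Δ         -0.01399   -0.02797    0.02797    0.04196
  eq           5.157    0.07453    0.04021     0.0921
  solve Keq expr → x = 0.01399; check Q = 4.4090e-05

Q₀ = 3.4761e-07; Q < K (proceeds forward)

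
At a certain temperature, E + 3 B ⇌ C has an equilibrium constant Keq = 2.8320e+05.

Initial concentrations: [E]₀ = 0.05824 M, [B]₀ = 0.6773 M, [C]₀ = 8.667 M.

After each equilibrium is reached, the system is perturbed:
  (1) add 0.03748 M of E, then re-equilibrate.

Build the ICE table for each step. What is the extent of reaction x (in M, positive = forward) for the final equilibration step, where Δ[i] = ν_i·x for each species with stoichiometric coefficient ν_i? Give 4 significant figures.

x = 0.03721 M

Q₀ = 479 vs Keq = 2.8320e+05 ⇒ Q<K, forward
Step 1:
                   E          B          C
  init       0.05824     0.6773      8.667
  Δ           -0.058     -0.174      0.058
  eq      2.4165e-04     0.5033      8.725
  solve Keq expr → x = 0.058; check Q = 2.8320e+05
Then add 0.03748 M of E.
Step 2:
                   E          B          C
  init       0.03772     0.5033      8.725
  Δ         -0.03721    -0.1116    0.03721
  eq      5.1489e-04     0.3917      8.762
  solve Keq expr → x = 0.03721; check Q = 2.8320e+05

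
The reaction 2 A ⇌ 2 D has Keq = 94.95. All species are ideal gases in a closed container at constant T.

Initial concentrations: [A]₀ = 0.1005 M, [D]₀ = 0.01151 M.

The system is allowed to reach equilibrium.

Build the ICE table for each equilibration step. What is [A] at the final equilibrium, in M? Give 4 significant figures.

Q₀ = 0.01312 vs Keq = 94.95 ⇒ Q<K, forward
Step 1:
                    A           D
  init         0.1005     0.01151
  Δ          -0.09007     0.09007
  eq          0.01043      0.1016
  solve Keq expr → x = 0.04504; check Q = 94.95

[A]_eq = 0.01043 M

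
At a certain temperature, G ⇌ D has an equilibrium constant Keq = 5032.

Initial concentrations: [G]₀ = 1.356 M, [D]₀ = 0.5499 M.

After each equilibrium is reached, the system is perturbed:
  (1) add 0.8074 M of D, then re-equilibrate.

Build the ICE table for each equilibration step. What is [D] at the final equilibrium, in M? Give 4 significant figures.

[D]_eq = 2.713 M

Q₀ = 0.4055 vs Keq = 5032 ⇒ Q<K, forward
Step 1:
                    G           D
  Initial       1.356      0.5499
  Change       -1.356       1.356
  Equil    3.7868e-04       1.906
  solve Keq expr → x = 1.356; check Q = 5032
Then add 0.8074 M of D.
Step 2:
                    G           D
  Initial  3.7868e-04       2.713
  Change   1.6042e-04 -1.6042e-04
  Equil    5.3910e-04       2.713
  solve Keq expr → x = -1.6042e-04; check Q = 5032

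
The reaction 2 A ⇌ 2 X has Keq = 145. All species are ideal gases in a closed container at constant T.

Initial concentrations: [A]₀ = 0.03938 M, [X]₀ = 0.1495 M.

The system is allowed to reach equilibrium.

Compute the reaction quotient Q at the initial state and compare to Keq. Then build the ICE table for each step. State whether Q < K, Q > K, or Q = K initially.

Q₀ = 14.41 vs Keq = 145 ⇒ Q<K, forward
Step 1:
                  A         X
  Initial   0.03938    0.1495
  Change    -0.0249    0.0249
  Equil     0.01448    0.1744
  solve Keq expr → x = 0.01245; check Q = 145

Q₀ = 14.41; Q < K (proceeds forward)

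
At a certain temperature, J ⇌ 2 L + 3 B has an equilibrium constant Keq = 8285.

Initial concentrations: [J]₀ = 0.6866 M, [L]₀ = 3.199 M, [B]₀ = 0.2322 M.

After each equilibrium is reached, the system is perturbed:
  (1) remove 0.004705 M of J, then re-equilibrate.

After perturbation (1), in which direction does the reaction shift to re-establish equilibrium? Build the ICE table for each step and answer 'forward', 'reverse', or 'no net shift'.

Q₀ = 0.1866 vs Keq = 8285 ⇒ Q<K, forward
Step 1:
                   J          L          B
  init        0.6866      3.199     0.2322
  Δ          -0.6599       1.32       1.98
  eq         0.02667      4.519      2.212
  solve Keq expr → x = 0.6599; check Q = 8285
Then remove 0.004705 M of J.
Step 2:
                   J          L          B
  init       0.02197      4.519      2.212
  Δ          0.00416  -0.008319   -0.01248
  eq         0.02613      4.511      2.199
  solve Keq expr → x = -0.00416; check Q = 8285

Direction: reverse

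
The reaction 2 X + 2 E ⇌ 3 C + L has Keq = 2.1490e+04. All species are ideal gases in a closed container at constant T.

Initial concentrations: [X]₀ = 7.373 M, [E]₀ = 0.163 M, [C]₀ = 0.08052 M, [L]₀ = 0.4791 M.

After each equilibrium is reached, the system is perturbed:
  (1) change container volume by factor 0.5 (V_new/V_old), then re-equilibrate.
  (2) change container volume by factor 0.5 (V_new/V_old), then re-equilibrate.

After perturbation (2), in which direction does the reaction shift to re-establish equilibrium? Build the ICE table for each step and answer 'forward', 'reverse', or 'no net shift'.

Q₀ = 1.7317e-04 vs Keq = 2.1490e+04 ⇒ Q<K, forward
Step 1:
                  X         E         C         L
  init        7.373     0.163   0.08052    0.4791
  Δ         -0.1629   -0.1629    0.2443   0.08143
  eq           7.21 1.3113e-04    0.3248    0.5605
  solve Keq expr → x = 0.08143; check Q = 2.1490e+04
Then change container volume by factor 0.5 (V_new/V_old).
Step 2:
                  X         E         C         L
  init        14.42 2.6227e-04    0.6496     1.121
  Δ               0         0         0         0
  eq          14.42 2.6227e-04    0.6496     1.121
  solve Keq expr → x = 0; check Q = 2.1490e+04
Then change container volume by factor 0.5 (V_new/V_old).
Step 3:
                  X         E         C         L
  init        28.84 5.2453e-04     1.299     2.242
  Δ               0         0         0         0
  eq          28.84 5.2453e-04     1.299     2.242
  solve Keq expr → x = 0; check Q = 2.1490e+04

Direction: no net shift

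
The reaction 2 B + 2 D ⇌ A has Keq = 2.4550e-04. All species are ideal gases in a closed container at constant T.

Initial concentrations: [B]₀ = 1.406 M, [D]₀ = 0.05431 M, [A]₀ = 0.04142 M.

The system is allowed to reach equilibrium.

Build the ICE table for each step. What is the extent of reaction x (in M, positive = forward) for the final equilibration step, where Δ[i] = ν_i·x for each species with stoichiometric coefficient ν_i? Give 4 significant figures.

x = -0.04141 M

Q₀ = 7.104 vs Keq = 2.4550e-04 ⇒ Q>K, reverse
Step 1:
                  B         D         A
  I           1.406   0.05431   0.04142
  C         0.08282   0.08282  -0.04141
  E           1.489    0.1371 1.0233e-05
  solve Keq expr → x = -0.04141; check Q = 2.4550e-04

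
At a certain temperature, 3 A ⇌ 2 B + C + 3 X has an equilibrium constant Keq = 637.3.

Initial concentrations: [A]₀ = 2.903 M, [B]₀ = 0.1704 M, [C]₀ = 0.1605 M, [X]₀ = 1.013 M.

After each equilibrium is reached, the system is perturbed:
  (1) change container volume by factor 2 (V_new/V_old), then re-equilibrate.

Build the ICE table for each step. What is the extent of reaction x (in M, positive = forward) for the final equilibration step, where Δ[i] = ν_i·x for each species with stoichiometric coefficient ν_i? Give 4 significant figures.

x = 0.03868 M

Q₀ = 1.9802e-04 vs Keq = 637.3 ⇒ Q<K, forward
Step 1:
                   A          B          C          X
  I            2.903     0.1704     0.1605      1.013
  C           -2.349      1.566     0.7831      2.349
  E           0.5537      1.737     0.9436      3.362
  solve Keq expr → x = 0.7831; check Q = 637.3
Then change container volume by factor 2 (V_new/V_old).
Step 2:
                   A          B          C          X
  I           0.2768     0.8683     0.4718      1.681
  C           -0.116    0.07736    0.03868      0.116
  E           0.1608     0.9457     0.5105      1.797
  solve Keq expr → x = 0.03868; check Q = 637.3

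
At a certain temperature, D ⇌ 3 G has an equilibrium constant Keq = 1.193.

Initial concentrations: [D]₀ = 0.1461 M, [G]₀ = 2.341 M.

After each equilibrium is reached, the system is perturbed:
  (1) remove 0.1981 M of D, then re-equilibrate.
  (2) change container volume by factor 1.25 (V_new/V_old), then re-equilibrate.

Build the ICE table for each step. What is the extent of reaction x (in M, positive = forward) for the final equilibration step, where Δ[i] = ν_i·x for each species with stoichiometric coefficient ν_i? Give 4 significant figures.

Q₀ = 87.81 vs Keq = 1.193 ⇒ Q>K, reverse
Step 1:
                  D         G
  Initial    0.1461     2.341
  Change     0.4782    -1.435
  Equil      0.6243    0.9064
  solve Keq expr → x = -0.4782; check Q = 1.193
Then remove 0.1981 M of D.
Step 2:
                  D         G
  Initial    0.4262    0.9064
  Change       0.03     -0.09
  Equil      0.4562    0.8164
  solve Keq expr → x = -0.03; check Q = 1.193
Then change container volume by factor 1.25 (V_new/V_old).
Step 3:
                  D         G
  Initial    0.3649    0.6532
  Change   -0.02823   0.08469
  Equil      0.3367    0.7379
  solve Keq expr → x = 0.02823; check Q = 1.193

x = 0.02823 M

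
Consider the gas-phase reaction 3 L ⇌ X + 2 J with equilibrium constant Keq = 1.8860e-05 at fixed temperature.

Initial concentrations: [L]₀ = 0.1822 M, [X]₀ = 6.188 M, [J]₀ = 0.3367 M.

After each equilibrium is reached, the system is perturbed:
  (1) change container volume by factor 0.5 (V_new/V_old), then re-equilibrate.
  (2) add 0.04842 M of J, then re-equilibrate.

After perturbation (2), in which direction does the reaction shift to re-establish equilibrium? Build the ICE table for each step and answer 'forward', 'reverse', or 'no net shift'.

Direction: reverse

Q₀ = 116 vs Keq = 1.8860e-05 ⇒ Q>K, reverse
Step 1:
                    L           X           J
  init         0.1822       6.188      0.3367
  Δ            0.5035     -0.1678     -0.3357
  eq           0.6857        6.02    0.001005
  solve Keq expr → x = -0.1678; check Q = 1.8860e-05
Then change container volume by factor 0.5 (V_new/V_old).
Step 2:
                    L           X           J
  init          1.371       12.04     0.00201
  Δ                 0           0           0
  eq            1.371       12.04     0.00201
  solve Keq expr → x = 0; check Q = 1.8860e-05
Then add 0.04842 M of J.
Step 3:
                    L           X           J
  init          1.371       12.04     0.05043
  Δ           0.07238    -0.02413    -0.04826
  eq            1.444       12.02    0.002174
  solve Keq expr → x = -0.02413; check Q = 1.8860e-05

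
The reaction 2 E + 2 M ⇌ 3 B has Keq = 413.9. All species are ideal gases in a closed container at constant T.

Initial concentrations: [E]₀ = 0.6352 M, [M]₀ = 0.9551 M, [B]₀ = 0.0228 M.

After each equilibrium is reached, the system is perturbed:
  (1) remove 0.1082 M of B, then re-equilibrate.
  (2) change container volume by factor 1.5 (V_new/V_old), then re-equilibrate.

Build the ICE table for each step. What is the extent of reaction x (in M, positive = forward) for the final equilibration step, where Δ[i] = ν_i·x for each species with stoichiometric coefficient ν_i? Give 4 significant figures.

x = -0.003923 M

Q₀ = 3.2202e-05 vs Keq = 413.9 ⇒ Q<K, forward
Step 1:
                   E          M          B
  init        0.6352     0.9551     0.0228
  Δ          -0.5436    -0.5436     0.8153
  eq         0.09164     0.4115     0.8381
  solve Keq expr → x = 0.2718; check Q = 413.9
Then remove 0.1082 M of B.
Step 2:
                   E          M          B
  init       0.09164     0.4115     0.7299
  Δ         -0.01205   -0.01205    0.01807
  eq          0.0796     0.3995      0.748
  solve Keq expr → x = 0.006024; check Q = 413.9
Then change container volume by factor 1.5 (V_new/V_old).
Step 3:
                   E          M          B
  init       0.05306     0.2663     0.4987
  Δ         0.007845   0.007845   -0.01177
  eq         0.06091     0.2742     0.4869
  solve Keq expr → x = -0.003923; check Q = 413.9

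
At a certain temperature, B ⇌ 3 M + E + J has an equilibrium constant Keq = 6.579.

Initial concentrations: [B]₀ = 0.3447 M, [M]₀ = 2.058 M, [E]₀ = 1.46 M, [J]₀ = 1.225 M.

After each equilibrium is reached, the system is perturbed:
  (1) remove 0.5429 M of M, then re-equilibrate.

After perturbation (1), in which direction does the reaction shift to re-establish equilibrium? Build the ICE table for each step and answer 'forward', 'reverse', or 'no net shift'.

Direction: forward

Q₀ = 45.23 vs Keq = 6.579 ⇒ Q>K, reverse
Step 1:
                    B           M           E           J
  init         0.3447       2.058        1.46       1.225
  Δ            0.2112     -0.6337     -0.2112     -0.2112
  eq           0.5559       1.424       1.249       1.014
  solve Keq expr → x = -0.2112; check Q = 6.579
Then remove 0.5429 M of M.
Step 2:
                    B           M           E           J
  init         0.5559      0.8814       1.249       1.014
  Δ           -0.1169      0.3508      0.1169      0.1169
  eq            0.439       1.232       1.366       1.131
  solve Keq expr → x = 0.1169; check Q = 6.579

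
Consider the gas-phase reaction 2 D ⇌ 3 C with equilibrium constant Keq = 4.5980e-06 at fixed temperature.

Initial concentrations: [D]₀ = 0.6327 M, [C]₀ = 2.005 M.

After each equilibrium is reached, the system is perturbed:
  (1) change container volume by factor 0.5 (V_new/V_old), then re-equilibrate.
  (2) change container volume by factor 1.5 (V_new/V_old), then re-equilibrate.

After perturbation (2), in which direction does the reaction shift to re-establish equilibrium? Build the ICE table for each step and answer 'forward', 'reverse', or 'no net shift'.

Direction: forward

Q₀ = 20.13 vs Keq = 4.5980e-06 ⇒ Q>K, reverse
Step 1:
                  D         C
  I          0.6327     2.005
  C           1.319    -1.979
  E           1.952   0.02597
  solve Keq expr → x = -0.6597; check Q = 4.5980e-06
Then change container volume by factor 0.5 (V_new/V_old).
Step 2:
                  D         C
  I           3.904   0.05195
  C        0.007111  -0.01067
  E           3.911   0.04128
  solve Keq expr → x = -0.003555; check Q = 4.5980e-06
Then change container volume by factor 1.5 (V_new/V_old).
Step 3:
                  D         C
  I           2.607   0.02752
  C       -0.002641  0.003961
  E           2.605   0.03148
  solve Keq expr → x = 0.00132; check Q = 4.5980e-06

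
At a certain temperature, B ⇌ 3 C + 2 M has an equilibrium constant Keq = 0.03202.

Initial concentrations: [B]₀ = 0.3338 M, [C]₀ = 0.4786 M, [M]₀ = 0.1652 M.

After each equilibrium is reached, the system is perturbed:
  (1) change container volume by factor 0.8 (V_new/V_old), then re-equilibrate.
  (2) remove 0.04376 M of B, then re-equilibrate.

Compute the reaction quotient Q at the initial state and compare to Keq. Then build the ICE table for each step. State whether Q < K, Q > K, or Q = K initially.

Q₀ = 0.008963 vs Keq = 0.03202 ⇒ Q<K, forward
Step 1:
                    B           C           M
  Initial      0.3338      0.4786      0.1652
  Change     -0.03116     0.09347     0.06231
  Equil        0.3026      0.5721      0.2275
  solve Keq expr → x = 0.03116; check Q = 0.03202
Then change container volume by factor 0.8 (V_new/V_old).
Step 2:
                    B           C           M
  Initial      0.3783      0.7151      0.2844
  Change      0.02822    -0.08467    -0.05645
  Equil        0.4065      0.6304      0.2279
  solve Keq expr → x = -0.02822; check Q = 0.03202
Then remove 0.04376 M of B.
Step 3:
                    B           C           M
  Initial      0.3628      0.6304      0.2279
  Change      0.00326    -0.00978    -0.00652
  Equil         0.366      0.6206      0.2214
  solve Keq expr → x = -0.00326; check Q = 0.03202

Q₀ = 0.008963; Q < K (proceeds forward)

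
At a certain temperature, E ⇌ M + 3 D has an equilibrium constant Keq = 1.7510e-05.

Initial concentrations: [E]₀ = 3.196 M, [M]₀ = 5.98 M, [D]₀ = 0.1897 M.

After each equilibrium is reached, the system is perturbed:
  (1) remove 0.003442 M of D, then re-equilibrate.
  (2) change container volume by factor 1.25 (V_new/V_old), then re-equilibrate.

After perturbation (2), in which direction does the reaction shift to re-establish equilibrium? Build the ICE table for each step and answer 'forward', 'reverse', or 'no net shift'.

Direction: forward

Q₀ = 0.01277 vs Keq = 1.7510e-05 ⇒ Q>K, reverse
Step 1:
                    E           M           D
  Initial       3.196        5.98      0.1897
  Change      0.05615    -0.05615     -0.1684
  Equil         3.252       5.924     0.02126
  solve Keq expr → x = -0.05615; check Q = 1.7510e-05
Then remove 0.003442 M of D.
Step 2:
                    E           M           D
  Initial       3.252       5.924     0.01782
  Change    -0.001146    0.001146    0.003438
  Equil         3.251       5.925     0.02126
  solve Keq expr → x = 0.001146; check Q = 1.7510e-05
Then change container volume by factor 1.25 (V_new/V_old).
Step 3:
                    E           M           D
  Initial       2.601        4.74     0.01701
  Change    -0.001415    0.001415    0.004246
  Equil         2.599       4.741     0.02125
  solve Keq expr → x = 0.001415; check Q = 1.7510e-05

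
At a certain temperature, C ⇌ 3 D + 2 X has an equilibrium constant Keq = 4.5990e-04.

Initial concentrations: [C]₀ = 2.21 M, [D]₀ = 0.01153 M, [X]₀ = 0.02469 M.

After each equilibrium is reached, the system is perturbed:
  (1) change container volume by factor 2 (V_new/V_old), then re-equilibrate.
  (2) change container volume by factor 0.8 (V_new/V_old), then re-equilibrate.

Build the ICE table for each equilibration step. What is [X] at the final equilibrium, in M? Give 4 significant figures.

Q₀ = 4.2280e-10 vs Keq = 4.5990e-04 ⇒ Q<K, forward
Step 1:
                   C          D          X
  Initial       2.21    0.01153    0.02469
  Change    -0.09081     0.2724     0.1816
  Equil        2.119      0.284     0.2063
  solve Keq expr → x = 0.09081; check Q = 4.5990e-04
Then change container volume by factor 2 (V_new/V_old).
Step 2:
                   C          D          X
  Initial       1.06      0.142     0.1032
  Change     -0.0357     0.1071     0.0714
  Equil        1.024     0.2491     0.1746
  solve Keq expr → x = 0.0357; check Q = 4.5990e-04
Then change container volume by factor 0.8 (V_new/V_old).
Step 3:
                   C          D          X
  Initial       1.28     0.3114     0.2182
  Change     0.01707   -0.05121   -0.03414
  Equil        1.297     0.2601     0.1841
  solve Keq expr → x = -0.01707; check Q = 4.5990e-04

[X]_eq = 0.1841 M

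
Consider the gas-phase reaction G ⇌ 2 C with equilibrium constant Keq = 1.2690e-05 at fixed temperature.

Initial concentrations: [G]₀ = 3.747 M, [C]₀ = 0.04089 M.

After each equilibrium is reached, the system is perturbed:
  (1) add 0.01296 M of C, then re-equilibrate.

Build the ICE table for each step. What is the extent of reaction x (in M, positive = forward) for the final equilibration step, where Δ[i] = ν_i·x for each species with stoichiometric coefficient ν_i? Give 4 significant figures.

x = -0.006477 M

Q₀ = 4.4622e-04 vs Keq = 1.2690e-05 ⇒ Q>K, reverse
Step 1:
                  G         C
  Initial     3.747   0.04089
  Change    0.01699  -0.03398
  Equil       3.764  0.006911
  solve Keq expr → x = -0.01699; check Q = 1.2690e-05
Then add 0.01296 M of C.
Step 2:
                  G         C
  Initial     3.764   0.01987
  Change   0.006477  -0.01295
  Equil        3.77  0.006917
  solve Keq expr → x = -0.006477; check Q = 1.2690e-05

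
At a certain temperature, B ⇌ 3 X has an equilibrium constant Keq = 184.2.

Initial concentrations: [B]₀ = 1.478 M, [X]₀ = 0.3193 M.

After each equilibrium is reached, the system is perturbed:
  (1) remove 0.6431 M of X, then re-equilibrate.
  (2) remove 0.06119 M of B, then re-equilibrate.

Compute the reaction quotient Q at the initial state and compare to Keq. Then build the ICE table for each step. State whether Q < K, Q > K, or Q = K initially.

Q₀ = 0.02203; Q < K (proceeds forward)

Q₀ = 0.02203 vs Keq = 184.2 ⇒ Q<K, forward
Step 1:
                  B         X
  I           1.478    0.3193
  C          -1.172     3.516
  E          0.3062     3.835
  solve Keq expr → x = 1.172; check Q = 184.2
Then remove 0.6431 M of X.
Step 2:
                  B         X
  I          0.3062     3.192
  C        -0.08428    0.2528
  E          0.2219     3.445
  solve Keq expr → x = 0.08428; check Q = 184.2
Then remove 0.06119 M of B.
Step 3:
                  B         X
  I          0.1607     3.445
  C         0.03922   -0.1177
  E          0.1999     3.327
  solve Keq expr → x = -0.03922; check Q = 184.2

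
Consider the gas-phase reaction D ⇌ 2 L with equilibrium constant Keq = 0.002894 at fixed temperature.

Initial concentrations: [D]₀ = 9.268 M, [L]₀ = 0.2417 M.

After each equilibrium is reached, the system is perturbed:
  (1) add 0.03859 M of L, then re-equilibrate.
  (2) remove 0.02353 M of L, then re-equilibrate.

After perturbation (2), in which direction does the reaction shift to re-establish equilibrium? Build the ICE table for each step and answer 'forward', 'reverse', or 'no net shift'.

Q₀ = 0.006303 vs Keq = 0.002894 ⇒ Q>K, reverse
Step 1:
                   D          L
  Initial      9.268     0.2417
  Change     0.03879   -0.07758
  Equil        9.307     0.1641
  solve Keq expr → x = -0.03879; check Q = 0.002894
Then add 0.03859 M of L.
Step 2:
                   D          L
  Initial      9.307     0.2027
  Change     0.01921   -0.03842
  Equil        9.326     0.1643
  solve Keq expr → x = -0.01921; check Q = 0.002894
Then remove 0.02353 M of L.
Step 3:
                   D          L
  Initial      9.326     0.1408
  Change    -0.01171    0.02343
  Equil        9.314     0.1642
  solve Keq expr → x = 0.01171; check Q = 0.002894

Direction: forward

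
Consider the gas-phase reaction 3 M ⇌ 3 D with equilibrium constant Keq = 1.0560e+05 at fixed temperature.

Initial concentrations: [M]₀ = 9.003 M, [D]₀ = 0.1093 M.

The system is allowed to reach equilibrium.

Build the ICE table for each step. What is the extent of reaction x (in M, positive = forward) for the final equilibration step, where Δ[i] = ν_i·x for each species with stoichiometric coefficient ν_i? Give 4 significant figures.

Q₀ = 1.7894e-06 vs Keq = 1.0560e+05 ⇒ Q<K, forward
Step 1:
                    M           D
  Initial       9.003      0.1093
  Change       -8.814       8.814
  Equil        0.1888       8.924
  solve Keq expr → x = 2.938; check Q = 1.0560e+05

x = 2.938 M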